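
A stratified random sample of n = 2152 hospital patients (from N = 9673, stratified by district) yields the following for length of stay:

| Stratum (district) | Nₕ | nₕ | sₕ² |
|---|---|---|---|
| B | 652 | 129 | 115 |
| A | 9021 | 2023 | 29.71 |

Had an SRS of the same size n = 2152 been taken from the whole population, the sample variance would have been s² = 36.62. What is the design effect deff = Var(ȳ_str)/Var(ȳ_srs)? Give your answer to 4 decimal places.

0.9945

Var(ȳ_str) = Σ Wₕ²(1−fₕ)sₕ²/nₕ with Wₕ = Nₕ/9673:
  B: (652/9673)²·(1−129/652)·115/129 = 0.0032488902
  A: (9021/9673)²·(1−2023/9021)·29.71/2023 = 0.0099086164
  → Var(ȳ_str) = 0.013157507.
Var(ȳ_srs) = (1 − 2152/9673)·36.62/2152 = 0.013230933.
deff = 0.013157507 / 0.013230933 = 0.9945.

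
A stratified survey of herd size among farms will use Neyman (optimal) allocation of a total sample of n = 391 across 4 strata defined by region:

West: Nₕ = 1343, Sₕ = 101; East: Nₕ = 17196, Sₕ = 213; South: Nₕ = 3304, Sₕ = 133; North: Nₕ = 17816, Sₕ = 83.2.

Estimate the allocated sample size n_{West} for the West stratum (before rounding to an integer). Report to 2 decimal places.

9.27

Neyman allocation: nₕ = n·NₕSₕ / Σⱼ NⱼSⱼ.
Σ NⱼSⱼ = 1343·101 + 17196·213 + 3304·133 + 17816·83.2 = 5.7201142 × 10^6.
n_{West} = 391·1343·101 / (5.7201142 × 10^6) = 9.27.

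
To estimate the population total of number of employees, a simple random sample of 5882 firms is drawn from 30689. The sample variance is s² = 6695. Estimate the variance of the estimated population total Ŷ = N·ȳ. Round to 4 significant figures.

8.665 × 10^8

Var(Ŷ) = N²·Var(ȳ) = N²·(1 − n/N)·s²/n.
f = 5882/30689 = 0.19166477; Var(ȳ) = 0.80833523·6695/5882 = 0.92006195.
Var(Ŷ) = 30689² · 0.92006195 = 8.6652789 × 10^8.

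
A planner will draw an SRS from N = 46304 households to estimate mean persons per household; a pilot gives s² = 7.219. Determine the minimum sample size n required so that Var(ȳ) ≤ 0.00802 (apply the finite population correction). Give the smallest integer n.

883

Without fpc, n₀ = s²/D = 7.219/0.00802 = 900.1247.
With fpc, (1 − n/N)·s²/n ≤ D requires n ≥ n₀/(1 + n₀/N) = 900.1247/(1 + 900.1247/46304) = 882.9604.
Rounding up, n = 883.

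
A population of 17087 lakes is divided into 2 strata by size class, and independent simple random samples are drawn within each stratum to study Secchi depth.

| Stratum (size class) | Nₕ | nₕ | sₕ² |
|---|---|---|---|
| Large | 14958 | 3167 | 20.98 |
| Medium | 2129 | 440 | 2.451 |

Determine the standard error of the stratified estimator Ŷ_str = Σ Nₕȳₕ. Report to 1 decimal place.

1090.1

Var(Ŷ_str) = Σₕ Nₕ²(1 − fₕ)sₕ²/nₕ.
Large: 14958²·(1 − 3167/14958)·20.98/3167 = 1.1683732 × 10^6.
Medium: 2129²·(1 − 440/2129)·2.451/440 = 20030.692.
Sum = 1.1884039 × 10^6.
SE = √(1.1884039 × 10^6) = 1090.1.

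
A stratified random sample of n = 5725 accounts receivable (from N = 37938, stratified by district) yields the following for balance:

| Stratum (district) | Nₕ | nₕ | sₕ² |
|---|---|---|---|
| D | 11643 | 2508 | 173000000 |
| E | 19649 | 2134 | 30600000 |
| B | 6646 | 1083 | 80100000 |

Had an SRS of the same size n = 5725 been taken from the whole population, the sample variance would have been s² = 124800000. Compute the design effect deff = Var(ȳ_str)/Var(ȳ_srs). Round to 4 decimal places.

Var(ȳ_str) = Σ Wₕ²(1−fₕ)sₕ²/nₕ with Wₕ = Nₕ/37938:
  D: (11643/37938)²·(1−2508/11643)·173000000/2508 = 5097.3348
  E: (19649/37938)²·(1−2134/19649)·30600000/2134 = 3428.6941
  B: (6646/37938)²·(1−1083/6646)·80100000/1083 = 1899.8731
  → Var(ȳ_str) = 10425.902.
Var(ȳ_srs) = (1 − 5725/37938)·124800000/5725 = 18509.549.
deff = 10425.902 / 18509.549 = 0.5633.

0.5633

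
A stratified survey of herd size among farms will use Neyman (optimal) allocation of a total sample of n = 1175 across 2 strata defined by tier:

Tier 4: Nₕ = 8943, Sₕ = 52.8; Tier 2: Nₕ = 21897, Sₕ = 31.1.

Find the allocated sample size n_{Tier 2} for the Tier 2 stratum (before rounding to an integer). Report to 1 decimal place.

693.9

Neyman allocation: nₕ = n·NₕSₕ / Σⱼ NⱼSⱼ.
Σ NⱼSⱼ = 8943·52.8 + 21897·31.1 = 1.1531871 × 10^6.
n_{Tier 2} = 1175·21897·31.1 / (1.1531871 × 10^6) = 693.9.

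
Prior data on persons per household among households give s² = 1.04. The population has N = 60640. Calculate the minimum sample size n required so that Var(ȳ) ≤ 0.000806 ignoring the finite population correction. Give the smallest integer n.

Without fpc, n₀ = s²/D = 1.04/0.000806 = 1290.3226.
Rounding up, n = 1291.

1291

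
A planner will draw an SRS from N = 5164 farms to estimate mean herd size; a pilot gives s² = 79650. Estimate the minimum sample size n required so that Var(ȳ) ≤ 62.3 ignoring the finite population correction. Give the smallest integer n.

1279

Without fpc, n₀ = s²/D = 79650/62.3 = 1278.4912.
Rounding up, n = 1279.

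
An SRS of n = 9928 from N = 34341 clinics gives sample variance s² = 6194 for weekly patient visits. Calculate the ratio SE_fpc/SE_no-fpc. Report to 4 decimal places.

f = n/N = 9928/34341 = 0.28910049.
SE_no-fpc = √(s²/n) = 0.78986836; SE_fpc = √((1−f)s²/n) = 0.66597637.
Ratio = √(1−f) = 0.84314857.

0.8431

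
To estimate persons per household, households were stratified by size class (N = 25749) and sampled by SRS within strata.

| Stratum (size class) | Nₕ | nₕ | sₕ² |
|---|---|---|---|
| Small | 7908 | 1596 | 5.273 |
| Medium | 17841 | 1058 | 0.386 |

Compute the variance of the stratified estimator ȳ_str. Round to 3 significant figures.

Var(ȳ_str) = Σₕ Wₕ²(1 − fₕ)sₕ²/nₕ with Wₕ = Nₕ/N, N = 25749.
Small: Wₕ = 0.30711872; term = 0.30711872²·(1 − 0.20182094)·5.273/1596 = 2.4873552 × 10^-4.
Medium: Wₕ = 0.69288128; term = 0.69288128²·(1 − 0.05930161)·0.386/1058 = 1.6476679 × 10^-4.
Sum = 4.1350231 × 10^-4.

4.14 × 10^-4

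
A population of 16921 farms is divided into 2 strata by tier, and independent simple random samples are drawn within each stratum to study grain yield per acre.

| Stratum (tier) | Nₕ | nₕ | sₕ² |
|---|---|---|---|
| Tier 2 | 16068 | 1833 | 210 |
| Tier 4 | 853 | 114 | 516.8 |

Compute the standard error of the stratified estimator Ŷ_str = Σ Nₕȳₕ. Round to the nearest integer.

5391

Var(Ŷ_str) = Σₕ Nₕ²(1 − fₕ)sₕ²/nₕ.
Tier 2: 16068²·(1 − 1833/16068)·210/1833 = 2.6204515 × 10^7.
Tier 4: 853²·(1 − 114/853)·516.8/114 = 2.8576637 × 10^6.
Sum = 2.9062179 × 10^7.
SE = √(2.9062179 × 10^7) = 5391.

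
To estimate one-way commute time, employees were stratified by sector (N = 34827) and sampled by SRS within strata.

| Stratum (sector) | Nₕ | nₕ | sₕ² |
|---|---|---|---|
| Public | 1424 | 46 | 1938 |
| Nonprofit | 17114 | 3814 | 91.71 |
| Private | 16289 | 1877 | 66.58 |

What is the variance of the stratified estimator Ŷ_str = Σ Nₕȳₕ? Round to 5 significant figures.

9.6472 × 10^7

Var(Ŷ_str) = Σₕ Nₕ²(1 − fₕ)sₕ²/nₕ.
Public: 1424²·(1 − 46/1424)·1938/46 = 8.2671373 × 10^7.
Nonprofit: 17114²·(1 − 3814/17114)·91.71/3814 = 5.473173 × 10^6.
Private: 16289²·(1 − 1877/16289)·66.58/1877 = 8.3271846 × 10^6.
Sum = 9.6471731 × 10^7.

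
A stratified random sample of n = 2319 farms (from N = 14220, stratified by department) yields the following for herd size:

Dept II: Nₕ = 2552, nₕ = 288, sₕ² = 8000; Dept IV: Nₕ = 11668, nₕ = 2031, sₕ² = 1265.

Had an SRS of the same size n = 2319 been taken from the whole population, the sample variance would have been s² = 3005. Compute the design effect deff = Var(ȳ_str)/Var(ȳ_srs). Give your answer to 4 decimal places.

Var(ȳ_str) = Σ Wₕ²(1−fₕ)sₕ²/nₕ with Wₕ = Nₕ/14220:
  Dept II: (2552/14220)²·(1−288/2552)·8000/288 = 0.79369821
  Dept IV: (11668/14220)²·(1−2031/11668)·1265/2031 = 0.34635359
  → Var(ȳ_str) = 1.1400518.
Var(ȳ_srs) = (1 − 2319/14220)·3005/2319 = 1.0844951.
deff = 1.1400518 / 1.0844951 = 1.0512.

1.0512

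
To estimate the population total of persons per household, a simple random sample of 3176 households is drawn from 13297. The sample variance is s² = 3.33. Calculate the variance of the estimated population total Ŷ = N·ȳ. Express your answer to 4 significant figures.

Var(Ŷ) = N²·Var(ȳ) = N²·(1 − n/N)·s²/n.
f = 3176/13297 = 0.23885087; Var(ȳ) = 0.76114913·3.33/3176 = 7.9805624 × 10^-4.
Var(Ŷ) = 13297² · (7.9805624 × 10^-4) = 141104.49.

141100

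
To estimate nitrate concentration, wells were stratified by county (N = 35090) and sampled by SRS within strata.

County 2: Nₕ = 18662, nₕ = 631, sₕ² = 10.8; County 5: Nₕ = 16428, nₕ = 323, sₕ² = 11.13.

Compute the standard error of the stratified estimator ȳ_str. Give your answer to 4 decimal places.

Var(ȳ_str) = Σₕ Wₕ²(1 − fₕ)sₕ²/nₕ with Wₕ = Nₕ/N, N = 35090.
County 2: Wₕ = 0.53183243; term = 0.53183243²·(1 − 0.03381202)·10.8/631 = 0.0046774124.
County 5: Wₕ = 0.46816757; term = 0.46816757²·(1 − 0.01966155)·11.13/323 = 0.0074040839.
Sum = 0.012081496.
SE = √(0.012081496) = 0.1099.

0.1099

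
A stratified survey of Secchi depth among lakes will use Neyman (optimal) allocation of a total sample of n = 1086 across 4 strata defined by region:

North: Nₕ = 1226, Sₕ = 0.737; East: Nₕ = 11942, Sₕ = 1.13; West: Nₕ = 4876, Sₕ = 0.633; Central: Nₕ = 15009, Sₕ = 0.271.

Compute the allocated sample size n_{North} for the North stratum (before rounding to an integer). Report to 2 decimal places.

45.53

Neyman allocation: nₕ = n·NₕSₕ / Σⱼ NⱼSⱼ.
Σ NⱼSⱼ = 1226·0.737 + 11942·1.13 + 4876·0.633 + 15009·0.271 = 21551.969.
n_{North} = 1086·1226·0.737 / 21551.969 = 45.53.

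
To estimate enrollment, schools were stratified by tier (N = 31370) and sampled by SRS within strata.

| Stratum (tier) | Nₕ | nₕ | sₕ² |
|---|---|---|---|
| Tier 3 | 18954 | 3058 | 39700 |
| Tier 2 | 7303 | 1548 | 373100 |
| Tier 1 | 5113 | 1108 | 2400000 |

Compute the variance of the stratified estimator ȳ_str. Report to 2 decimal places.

59.34

Var(ȳ_str) = Σₕ Wₕ²(1 − fₕ)sₕ²/nₕ with Wₕ = Nₕ/N, N = 31370.
Tier 3: Wₕ = 0.60420784; term = 0.60420784²·(1 − 0.16133798)·39700/3058 = 3.9747765.
Tier 2: Wₕ = 0.23280204; term = 0.23280204²·(1 − 0.21196768)·373100/1548 = 10.293709.
Tier 1: Wₕ = 0.16299012; term = 0.16299012²·(1 − 0.21670252)·2400000/1108 = 45.073445.
Sum = 59.341931.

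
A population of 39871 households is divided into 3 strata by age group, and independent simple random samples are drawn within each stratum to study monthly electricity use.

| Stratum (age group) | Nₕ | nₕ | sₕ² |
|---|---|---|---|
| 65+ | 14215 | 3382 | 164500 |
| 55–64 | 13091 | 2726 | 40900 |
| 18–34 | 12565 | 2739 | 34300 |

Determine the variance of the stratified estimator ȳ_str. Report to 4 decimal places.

6.9649

Var(ȳ_str) = Σₕ Wₕ²(1 − fₕ)sₕ²/nₕ with Wₕ = Nₕ/N, N = 39871.
65+: Wₕ = 0.35652479; term = 0.35652479²·(1 − 0.23791769)·164500/3382 = 4.7116568.
55–64: Wₕ = 0.32833388; term = 0.32833388²·(1 − 0.20823467)·40900/2726 = 1.2806349.
18–34: Wₕ = 0.31514133; term = 0.31514133²·(1 − 0.21798647)·34300/2739 = 0.97258392.
Sum = 6.9648756.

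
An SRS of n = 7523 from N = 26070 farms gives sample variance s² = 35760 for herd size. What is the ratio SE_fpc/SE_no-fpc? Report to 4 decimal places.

0.8435

f = n/N = 7523/26070 = 0.28856924.
SE_no-fpc = √(s²/n) = 2.1802346; SE_fpc = √((1−f)s²/n) = 1.8389484.
Ratio = √(1−f) = 0.84346355.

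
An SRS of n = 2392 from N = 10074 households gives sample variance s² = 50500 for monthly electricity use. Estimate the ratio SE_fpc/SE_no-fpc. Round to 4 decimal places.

0.8732

f = n/N = 2392/10074 = 0.23744292.
SE_no-fpc = √(s²/n) = 4.594784; SE_fpc = √((1−f)s²/n) = 4.0123728.
Ratio = √(1−f) = 0.87324514.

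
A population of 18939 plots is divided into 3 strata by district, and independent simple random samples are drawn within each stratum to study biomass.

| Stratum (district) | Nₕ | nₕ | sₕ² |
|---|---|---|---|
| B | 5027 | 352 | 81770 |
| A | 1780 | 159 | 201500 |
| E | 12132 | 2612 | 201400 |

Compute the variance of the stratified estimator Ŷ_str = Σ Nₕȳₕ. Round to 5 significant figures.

Var(Ŷ_str) = Σₕ Nₕ²(1 − fₕ)sₕ²/nₕ.
B: 5027²·(1 − 352/5027)·81770/352 = 5.4593613 × 10^9.
A: 1780²·(1 − 159/1780)·201500/159 = 3.6566294 × 10^9.
E: 12132²·(1 − 2612/12132)·201400/2612 = 8.9054454 × 10^9.
Sum = 1.8021436 × 10^10.

1.8021 × 10^10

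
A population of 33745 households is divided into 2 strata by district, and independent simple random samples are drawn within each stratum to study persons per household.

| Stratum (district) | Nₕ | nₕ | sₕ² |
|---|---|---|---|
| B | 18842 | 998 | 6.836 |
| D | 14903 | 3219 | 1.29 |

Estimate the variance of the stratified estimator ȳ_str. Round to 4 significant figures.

0.002084

Var(ȳ_str) = Σₕ Wₕ²(1 − fₕ)sₕ²/nₕ with Wₕ = Nₕ/N, N = 33745.
B: Wₕ = 0.55836420; term = 0.55836420²·(1 − 0.05296678)·6.836/998 = 0.0020224224.
D: Wₕ = 0.44163580; term = 0.44163580²·(1 − 0.21599678)·1.29/3219 = 6.1279487 × 10^-5.
Sum = 0.0020837019.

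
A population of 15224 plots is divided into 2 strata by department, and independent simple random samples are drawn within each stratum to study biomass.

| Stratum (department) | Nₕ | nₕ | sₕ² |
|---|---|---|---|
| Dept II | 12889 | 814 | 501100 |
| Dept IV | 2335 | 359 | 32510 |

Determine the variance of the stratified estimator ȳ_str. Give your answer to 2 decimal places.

415.18

Var(ȳ_str) = Σₕ Wₕ²(1 − fₕ)sₕ²/nₕ with Wₕ = Nₕ/N, N = 15224.
Dept II: Wₕ = 0.84662375; term = 0.84662375²·(1 − 0.06315463)·501100/814 = 413.37938.
Dept IV: Wₕ = 0.15337625; term = 0.15337625²·(1 − 0.15374732)·32510/359 = 1.8027637.
Sum = 415.18214.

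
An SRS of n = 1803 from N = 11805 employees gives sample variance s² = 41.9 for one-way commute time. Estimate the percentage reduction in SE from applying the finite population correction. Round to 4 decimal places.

7.9528

f = n/N = 1803/11805 = 0.15273189.
SE_no-fpc = √(s²/n) = 0.15244358; SE_fpc = √((1−f)s²/n) = 0.14032.
Ratio = √(1−f) = 0.92047168. Reduction = 100·(1 − 0.92047168) = 7.9528%.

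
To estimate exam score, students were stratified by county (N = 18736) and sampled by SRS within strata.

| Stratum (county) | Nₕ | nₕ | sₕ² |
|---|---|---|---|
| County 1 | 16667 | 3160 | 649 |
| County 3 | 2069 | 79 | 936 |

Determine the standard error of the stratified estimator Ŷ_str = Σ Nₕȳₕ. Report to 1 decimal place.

Var(Ŷ_str) = Σₕ Nₕ²(1 − fₕ)sₕ²/nₕ.
County 1: 16667²·(1 − 3160/16667)·649/3160 = 4.6235329 × 10^7.
County 3: 2069²·(1 − 79/2069)·936/79 = 4.8782306 × 10^7.
Sum = 9.5017635 × 10^7.
SE = √(9.5017635 × 10^7) = 9747.7.

9747.7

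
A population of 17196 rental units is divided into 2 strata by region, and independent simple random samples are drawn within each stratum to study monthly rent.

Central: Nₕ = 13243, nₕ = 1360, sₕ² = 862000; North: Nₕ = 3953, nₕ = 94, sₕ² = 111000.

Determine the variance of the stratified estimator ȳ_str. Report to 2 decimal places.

398.22

Var(ȳ_str) = Σₕ Wₕ²(1 − fₕ)sₕ²/nₕ with Wₕ = Nₕ/N, N = 17196.
Central: Wₕ = 0.77012096; term = 0.77012096²·(1 − 0.10269576)·862000/1360 = 337.30747.
North: Wₕ = 0.22987904; term = 0.22987904²·(1 − 0.02377941)·111000/94 = 60.917468.
Sum = 398.22494.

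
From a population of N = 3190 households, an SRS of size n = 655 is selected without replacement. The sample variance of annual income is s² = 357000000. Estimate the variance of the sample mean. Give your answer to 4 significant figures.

Under SRS without replacement, Var(ȳ) = (1 − f)·s²/n with f = n/N = 655/3190 = 0.20532915.
Var(ȳ) = (1 − 0.20532915)·357000000/655 = 0.79467085·545038.17 = 433125.94.

433100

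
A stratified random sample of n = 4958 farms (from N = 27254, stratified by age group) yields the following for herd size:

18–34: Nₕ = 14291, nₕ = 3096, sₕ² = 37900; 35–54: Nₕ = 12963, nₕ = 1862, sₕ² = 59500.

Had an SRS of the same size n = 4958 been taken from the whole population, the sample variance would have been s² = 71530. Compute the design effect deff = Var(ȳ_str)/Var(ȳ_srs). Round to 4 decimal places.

Var(ȳ_str) = Σ Wₕ²(1−fₕ)sₕ²/nₕ with Wₕ = Nₕ/27254:
  18–34: (14291/27254)²·(1−3096/14291)·37900/3096 = 2.6367228
  35–54: (12963/27254)²·(1−1862/12963)·59500/1862 = 6.1907663
  → Var(ȳ_str) = 8.8274891.
Var(ȳ_srs) = (1 − 4958/27254)·71530/4958 = 11.80262.
deff = 8.8274891 / 11.80262 = 0.7479.

0.7479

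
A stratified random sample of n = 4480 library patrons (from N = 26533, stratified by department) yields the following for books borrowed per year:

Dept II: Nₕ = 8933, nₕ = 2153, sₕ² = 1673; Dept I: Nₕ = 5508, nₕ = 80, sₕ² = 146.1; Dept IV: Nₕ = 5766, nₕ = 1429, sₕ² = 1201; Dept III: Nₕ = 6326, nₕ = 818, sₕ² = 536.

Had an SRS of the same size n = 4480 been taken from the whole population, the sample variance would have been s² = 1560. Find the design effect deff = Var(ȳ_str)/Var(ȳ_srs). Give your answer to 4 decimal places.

0.7142

Var(ȳ_str) = Σ Wₕ²(1−fₕ)sₕ²/nₕ with Wₕ = Nₕ/26533:
  Dept II: (8933/26533)²·(1−2153/8933)·1673/2153 = 0.066850741
  Dept I: (5508/26533)²·(1−80/5508)·146.1/80 = 0.077557051
  Dept IV: (5766/26533)²·(1−1429/5766)·1201/1429 = 0.029853972
  Dept III: (6326/26533)²·(1−818/6326)·536/818 = 0.032431116
  → Var(ȳ_str) = 0.20669288.
Var(ȳ_srs) = (1 − 4480/26533)·1560/4480 = 0.28941958.
deff = 0.20669288 / 0.28941958 = 0.7142.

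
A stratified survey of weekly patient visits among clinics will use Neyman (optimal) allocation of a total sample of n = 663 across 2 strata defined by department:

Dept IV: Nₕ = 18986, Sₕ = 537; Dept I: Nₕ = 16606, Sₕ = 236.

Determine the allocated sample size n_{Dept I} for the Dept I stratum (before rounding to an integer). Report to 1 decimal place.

Neyman allocation: nₕ = n·NₕSₕ / Σⱼ NⱼSⱼ.
Σ NⱼSⱼ = 18986·537 + 16606·236 = 1.4114498 × 10^7.
n_{Dept I} = 663·16606·236 / (1.4114498 × 10^7) = 184.1.

184.1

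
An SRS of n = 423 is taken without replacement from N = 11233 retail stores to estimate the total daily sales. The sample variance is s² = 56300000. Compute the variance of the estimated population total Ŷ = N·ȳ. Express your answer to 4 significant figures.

Var(Ŷ) = N²·Var(ȳ) = N²·(1 − n/N)·s²/n.
f = 423/11233 = 0.03765690; Var(ȳ) = 0.96234310·56300000/423 = 128084.91.
Var(Ŷ) = 11233² · 128084.91 = 1.6161791 × 10^13.

1.616 × 10^13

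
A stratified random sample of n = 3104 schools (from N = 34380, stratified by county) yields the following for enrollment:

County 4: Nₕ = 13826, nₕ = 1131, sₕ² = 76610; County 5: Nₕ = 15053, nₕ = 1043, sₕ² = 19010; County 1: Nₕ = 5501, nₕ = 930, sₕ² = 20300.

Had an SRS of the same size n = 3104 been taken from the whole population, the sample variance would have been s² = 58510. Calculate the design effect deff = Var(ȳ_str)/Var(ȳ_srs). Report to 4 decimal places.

0.8033

Var(ȳ_str) = Σ Wₕ²(1−fₕ)sₕ²/nₕ with Wₕ = Nₕ/34380:
  County 4: (13826/34380)²·(1−1131/13826)·76610/1131 = 10.058666
  County 5: (15053/34380)²·(1−1043/15053)·19010/1043 = 3.2519755
  County 1: (5501/34380)²·(1−930/5501)·20300/930 = 0.46435937
  → Var(ȳ_str) = 13.775001.
Var(ȳ_srs) = (1 − 3104/34380)·58510/3104 = 17.14801.
deff = 13.775001 / 17.14801 = 0.8033.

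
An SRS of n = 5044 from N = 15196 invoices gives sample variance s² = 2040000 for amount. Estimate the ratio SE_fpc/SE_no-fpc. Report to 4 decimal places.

0.8174

f = n/N = 5044/15196 = 0.33192946.
SE_no-fpc = √(s²/n) = 20.110717; SE_fpc = √((1−f)s²/n) = 16.437611.
Ratio = √(1−f) = 0.81735583.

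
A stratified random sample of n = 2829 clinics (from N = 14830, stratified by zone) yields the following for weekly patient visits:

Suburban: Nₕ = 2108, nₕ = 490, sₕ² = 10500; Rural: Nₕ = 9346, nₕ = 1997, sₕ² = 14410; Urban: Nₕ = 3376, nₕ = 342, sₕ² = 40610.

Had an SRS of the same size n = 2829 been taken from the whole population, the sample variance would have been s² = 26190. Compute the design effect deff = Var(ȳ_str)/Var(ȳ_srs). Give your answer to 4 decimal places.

Var(ȳ_str) = Σ Wₕ²(1−fₕ)sₕ²/nₕ with Wₕ = Nₕ/14830:
  Suburban: (2108/14830)²·(1−490/2108)·10500/490 = 0.33232273
  Rural: (9346/14830)²·(1−1997/9346)·14410/1997 = 2.2535004
  Urban: (3376/14830)²·(1−342/3376)·40610/342 = 5.5302224
  → Var(ȳ_str) = 8.1160455.
Var(ȳ_srs) = (1 − 2829/14830)·26190/2829 = 7.4916734.
deff = 8.1160455 / 7.4916734 = 1.0833.

1.0833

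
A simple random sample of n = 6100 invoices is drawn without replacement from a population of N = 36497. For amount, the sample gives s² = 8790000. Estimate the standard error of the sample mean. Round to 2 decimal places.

Under SRS without replacement, Var(ȳ) = (1 − f)·s²/n with f = n/N = 6100/36497 = 0.16713702.
Var(ȳ) = (1 − 0.16713702)·8790000/6100 = 0.83286298·1440.9836 = 1200.1419.
SE(ȳ) = √(1200.1419) = 34.64.

34.64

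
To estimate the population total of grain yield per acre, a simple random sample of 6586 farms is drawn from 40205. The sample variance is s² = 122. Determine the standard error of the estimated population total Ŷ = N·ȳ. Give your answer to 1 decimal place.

Var(Ŷ) = N²·Var(ȳ) = N²·(1 − n/N)·s²/n.
f = 6586/40205 = 0.16381047; Var(ȳ) = 0.83618953·122/6586 = 0.015489694.
Var(Ŷ) = 40205² · 0.015489694 = 2.5038192 × 10^7.
SE(Ŷ) = √(2.5038192 × 10^7) = 5003.8.

5003.8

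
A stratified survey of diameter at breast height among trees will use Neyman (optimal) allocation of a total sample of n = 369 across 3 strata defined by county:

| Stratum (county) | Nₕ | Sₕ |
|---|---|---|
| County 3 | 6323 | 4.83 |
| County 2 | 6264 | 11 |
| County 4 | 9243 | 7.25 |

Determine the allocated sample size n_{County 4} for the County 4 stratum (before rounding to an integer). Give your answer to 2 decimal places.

Neyman allocation: nₕ = n·NₕSₕ / Σⱼ NⱼSⱼ.
Σ NⱼSⱼ = 6323·4.83 + 6264·11 + 9243·7.25 = 166455.84.
n_{County 4} = 369·9243·7.25 / 166455.84 = 148.55.

148.55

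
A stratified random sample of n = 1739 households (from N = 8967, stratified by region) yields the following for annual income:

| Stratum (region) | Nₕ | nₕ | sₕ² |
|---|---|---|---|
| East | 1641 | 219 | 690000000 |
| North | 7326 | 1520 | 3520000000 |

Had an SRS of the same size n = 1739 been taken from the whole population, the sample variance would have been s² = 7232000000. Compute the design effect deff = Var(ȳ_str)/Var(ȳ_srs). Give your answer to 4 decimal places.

0.3927

Var(ȳ_str) = Σ Wₕ²(1−fₕ)sₕ²/nₕ with Wₕ = Nₕ/8967:
  East: (1641/8967)²·(1−219/1641)·690000000/219 = 91436.336
  North: (7326/8967)²·(1−1520/7326)·3520000000/1520 = 1.2250355 × 10^6
  → Var(ȳ_str) = 1.3164718 × 10^6.
Var(ȳ_srs) = (1 − 1739/8967)·7232000000/1739 = 3.3521991 × 10^6.
deff = (1.3164718 × 10^6) / (3.3521991 × 10^6) = 0.3927.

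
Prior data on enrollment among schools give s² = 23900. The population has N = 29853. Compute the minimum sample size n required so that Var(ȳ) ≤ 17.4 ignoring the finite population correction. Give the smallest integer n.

Without fpc, n₀ = s²/D = 23900/17.4 = 1373.5632.
Rounding up, n = 1374.

1374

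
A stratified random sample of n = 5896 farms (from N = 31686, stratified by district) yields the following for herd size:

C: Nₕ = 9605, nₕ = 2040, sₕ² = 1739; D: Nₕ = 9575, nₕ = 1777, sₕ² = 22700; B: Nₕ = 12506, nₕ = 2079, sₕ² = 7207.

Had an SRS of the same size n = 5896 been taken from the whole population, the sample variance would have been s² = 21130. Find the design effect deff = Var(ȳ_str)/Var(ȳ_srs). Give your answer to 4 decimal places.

0.5012

Var(ȳ_str) = Σ Wₕ²(1−fₕ)sₕ²/nₕ with Wₕ = Nₕ/31686:
  C: (9605/31686)²·(1−2040/9605)·1739/2040 = 0.061693709
  D: (9575/31686)²·(1−1777/9575)·22700/1777 = 0.95000438
  B: (12506/31686)²·(1−2079/12506)·7207/2079 = 0.45023888
  → Var(ȳ_str) = 1.461937.
Var(ȳ_srs) = (1 − 5896/31686)·21130/5896 = 2.9169296.
deff = 1.461937 / 2.9169296 = 0.5012.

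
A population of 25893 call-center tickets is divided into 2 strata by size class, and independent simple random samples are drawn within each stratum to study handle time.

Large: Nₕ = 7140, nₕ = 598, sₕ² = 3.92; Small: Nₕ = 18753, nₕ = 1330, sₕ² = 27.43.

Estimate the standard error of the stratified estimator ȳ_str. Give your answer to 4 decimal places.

Var(ȳ_str) = Σₕ Wₕ²(1 − fₕ)sₕ²/nₕ with Wₕ = Nₕ/N, N = 25893.
Large: Wₕ = 0.27575020; term = 0.27575020²·(1 − 0.08375350)·3.92/598 = 4.5669777 × 10^-4.
Small: Wₕ = 0.72424980; term = 0.72424980²·(1 − 0.07092199)·27.43/1330 = 0.010050857.
Sum = 0.010507555.
SE = √(0.010507555) = 0.1025.

0.1025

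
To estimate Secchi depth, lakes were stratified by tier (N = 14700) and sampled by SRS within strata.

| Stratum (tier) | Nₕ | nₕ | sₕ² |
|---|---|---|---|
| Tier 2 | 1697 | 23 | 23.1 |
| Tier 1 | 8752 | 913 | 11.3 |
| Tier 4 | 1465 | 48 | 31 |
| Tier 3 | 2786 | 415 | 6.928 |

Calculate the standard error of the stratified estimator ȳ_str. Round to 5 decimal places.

0.15443

Var(ȳ_str) = Σₕ Wₕ²(1 − fₕ)sₕ²/nₕ with Wₕ = Nₕ/N, N = 14700.
Tier 2: Wₕ = 0.11544218; term = 0.11544218²·(1 − 0.01355333)·23.1/23 = 0.01320343.
Tier 1: Wₕ = 0.59537415; term = 0.59537415²·(1 − 0.10431901)·11.3/913 = 0.0039295333.
Tier 4: Wₕ = 0.09965986; term = 0.09965986²·(1 − 0.03276451)·31/48 = 0.0062043068.
Tier 3: Wₕ = 0.18952381; term = 0.18952381²·(1 − 0.14895908)·6.928/415 = 5.1031435 × 10^-4.
Sum = 0.023847584.
SE = √(0.023847584) = 0.15443.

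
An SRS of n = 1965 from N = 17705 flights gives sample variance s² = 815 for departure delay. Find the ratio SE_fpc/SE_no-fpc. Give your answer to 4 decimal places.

0.9429

f = n/N = 1965/17705 = 0.11098560.
SE_no-fpc = √(s²/n) = 0.64401729; SE_fpc = √((1−f)s²/n) = 0.60722819.
Ratio = √(1−f) = 0.94287560.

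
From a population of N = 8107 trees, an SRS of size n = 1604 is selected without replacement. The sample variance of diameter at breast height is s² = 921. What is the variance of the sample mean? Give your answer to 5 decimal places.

Under SRS without replacement, Var(ȳ) = (1 − f)·s²/n with f = n/N = 1604/8107 = 0.19785371.
Var(ȳ) = (1 − 0.19785371)·921/1604 = 0.80214629·0.57418953 = 0.460584.

0.46058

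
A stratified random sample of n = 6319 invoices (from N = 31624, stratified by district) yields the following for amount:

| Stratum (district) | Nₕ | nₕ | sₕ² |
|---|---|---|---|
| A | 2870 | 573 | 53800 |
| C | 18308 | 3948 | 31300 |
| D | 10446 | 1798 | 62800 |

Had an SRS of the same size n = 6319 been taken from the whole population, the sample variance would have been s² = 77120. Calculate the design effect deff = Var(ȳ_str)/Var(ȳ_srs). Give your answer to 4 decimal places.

0.5999

Var(ȳ_str) = Σ Wₕ²(1−fₕ)sₕ²/nₕ with Wₕ = Nₕ/31624:
  A: (2870/31624)²·(1−573/2870)·53800/573 = 0.61892346
  C: (18308/31624)²·(1−3948/18308)·31300/3948 = 2.0841498
  D: (10446/31624)²·(1−1798/10446)·62800/1798 = 3.1550196
  → Var(ȳ_str) = 5.8580929.
Var(ȳ_srs) = (1 − 6319/31624)·77120/6319 = 9.7658085.
deff = 5.8580929 / 9.7658085 = 0.5999.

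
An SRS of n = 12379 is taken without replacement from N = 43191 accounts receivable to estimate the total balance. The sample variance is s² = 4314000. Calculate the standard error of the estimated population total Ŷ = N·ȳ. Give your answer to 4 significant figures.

681000

Var(Ŷ) = N²·Var(ȳ) = N²·(1 − n/N)·s²/n.
f = 12379/43191 = 0.28661064; Var(ȳ) = 0.71338936·4314000/12379 = 248.6115.
Var(Ŷ) = 43191² · 248.6115 = 4.6377543 × 10^11.
SE(Ŷ) = √(4.6377543 × 10^11) = 681000.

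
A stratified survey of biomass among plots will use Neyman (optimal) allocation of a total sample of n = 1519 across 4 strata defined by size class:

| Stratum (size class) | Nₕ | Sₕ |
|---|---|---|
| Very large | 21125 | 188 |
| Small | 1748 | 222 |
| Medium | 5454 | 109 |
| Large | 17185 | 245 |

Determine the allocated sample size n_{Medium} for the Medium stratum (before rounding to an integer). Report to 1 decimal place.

98.5

Neyman allocation: nₕ = n·NₕSₕ / Σⱼ NⱼSⱼ.
Σ NⱼSⱼ = 21125·188 + 1748·222 + 5454·109 + 17185·245 = 9.164367 × 10^6.
n_{Medium} = 1519·5454·109 / (9.164367 × 10^6) = 98.5.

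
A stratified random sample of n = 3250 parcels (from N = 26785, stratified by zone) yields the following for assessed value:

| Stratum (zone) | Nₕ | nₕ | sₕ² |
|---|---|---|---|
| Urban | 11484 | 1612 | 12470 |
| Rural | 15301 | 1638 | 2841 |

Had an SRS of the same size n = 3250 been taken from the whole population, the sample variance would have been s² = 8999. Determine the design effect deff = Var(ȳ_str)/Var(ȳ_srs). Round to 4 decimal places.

Var(ȳ_str) = Σ Wₕ²(1−fₕ)sₕ²/nₕ with Wₕ = Nₕ/26785:
  Urban: (11484/26785)²·(1−1612/11484)·12470/1612 = 1.2224087
  Rural: (15301/26785)²·(1−1638/15301)·2841/1638 = 0.50540545
  → Var(ȳ_str) = 1.7278142.
Var(ȳ_srs) = (1 − 3250/26785)·8999/3250 = 2.4329515.
deff = 1.7278142 / 2.4329515 = 0.7102.

0.7102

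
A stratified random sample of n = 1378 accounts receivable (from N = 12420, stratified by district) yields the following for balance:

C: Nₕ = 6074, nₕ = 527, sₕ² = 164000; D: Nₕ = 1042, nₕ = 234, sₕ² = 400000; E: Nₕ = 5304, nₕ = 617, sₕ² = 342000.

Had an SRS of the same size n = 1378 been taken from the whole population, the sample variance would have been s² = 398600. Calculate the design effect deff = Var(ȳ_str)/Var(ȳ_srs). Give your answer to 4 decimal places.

Var(ȳ_str) = Σ Wₕ²(1−fₕ)sₕ²/nₕ with Wₕ = Nₕ/12420:
  C: (6074/12420)²·(1−527/6074)·164000/527 = 67.970896
  D: (1042/12420)²·(1−234/1042)·400000/234 = 9.3299652
  E: (5304/12420)²·(1−617/5304)·342000/617 = 89.329771
  → Var(ȳ_str) = 166.63063.
Var(ȳ_srs) = (1 − 1378/12420)·398600/1378 = 257.1664.
deff = 166.63063 / 257.1664 = 0.6479.

0.6479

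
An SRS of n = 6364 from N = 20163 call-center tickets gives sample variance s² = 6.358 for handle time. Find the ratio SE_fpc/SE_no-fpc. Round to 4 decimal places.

f = n/N = 6364/20163 = 0.31562763.
SE_no-fpc = √(s²/n) = 0.031607866; SE_fpc = √((1−f)s²/n) = 0.026148177.
Ratio = √(1−f) = 0.82726801.

0.8273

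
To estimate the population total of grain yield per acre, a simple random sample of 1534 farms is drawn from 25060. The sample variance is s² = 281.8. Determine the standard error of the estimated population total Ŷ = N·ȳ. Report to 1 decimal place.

10406.9

Var(Ŷ) = N²·Var(ȳ) = N²·(1 − n/N)·s²/n.
f = 1534/25060 = 0.06121309; Var(ȳ) = 0.93878691·281.8/1534 = 0.17245773.
Var(Ŷ) = 25060² · 0.17245773 = 1.0830408 × 10^8.
SE(Ŷ) = √(1.0830408 × 10^8) = 10406.9.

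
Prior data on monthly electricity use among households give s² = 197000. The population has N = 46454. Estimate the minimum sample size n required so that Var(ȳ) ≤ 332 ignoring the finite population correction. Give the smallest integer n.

Without fpc, n₀ = s²/D = 197000/332 = 593.3735.
Rounding up, n = 594.

594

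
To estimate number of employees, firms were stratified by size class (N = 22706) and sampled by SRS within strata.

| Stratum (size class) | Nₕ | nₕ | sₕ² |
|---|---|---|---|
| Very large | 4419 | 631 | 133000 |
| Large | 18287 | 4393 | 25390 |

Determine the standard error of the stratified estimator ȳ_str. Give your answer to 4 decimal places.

Var(ȳ_str) = Σₕ Wₕ²(1 − fₕ)sₕ²/nₕ with Wₕ = Nₕ/N, N = 22706.
Very large: Wₕ = 0.19461816; term = 0.19461816²·(1 − 0.14279249)·133000/631 = 6.8434482.
Large: Wₕ = 0.80538184; term = 0.80538184²·(1 − 0.24022530)·25390/4393 = 2.8483279.
Sum = 9.6917761.
SE = √(9.6917761) = 3.1132.

3.1132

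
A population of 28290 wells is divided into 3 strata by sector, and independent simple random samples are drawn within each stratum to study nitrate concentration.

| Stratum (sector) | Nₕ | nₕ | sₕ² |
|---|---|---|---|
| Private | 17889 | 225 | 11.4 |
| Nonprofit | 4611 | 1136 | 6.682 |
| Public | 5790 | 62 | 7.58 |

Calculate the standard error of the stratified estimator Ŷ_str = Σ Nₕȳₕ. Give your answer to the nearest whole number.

4490

Var(Ŷ_str) = Σₕ Nₕ²(1 − fₕ)sₕ²/nₕ.
Private: 17889²·(1 − 225/17889)·11.4/225 = 1.6010226 × 10^7.
Nonprofit: 4611²·(1 − 1136/4611)·6.682/1136 = 94249.286.
Public: 5790²·(1 − 62/5790)·7.58/62 = 4.0547034 × 10^6.
Sum = 2.0159179 × 10^7.
SE = √(2.0159179 × 10^7) = 4490.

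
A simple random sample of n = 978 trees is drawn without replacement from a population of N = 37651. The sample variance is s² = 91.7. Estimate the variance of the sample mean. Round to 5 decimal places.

0.09133

Under SRS without replacement, Var(ȳ) = (1 − f)·s²/n with f = n/N = 978/37651 = 0.02597541.
Var(ȳ) = (1 − 0.02597541)·91.7/978 = 0.97402459·0.093762781 = 0.091327255.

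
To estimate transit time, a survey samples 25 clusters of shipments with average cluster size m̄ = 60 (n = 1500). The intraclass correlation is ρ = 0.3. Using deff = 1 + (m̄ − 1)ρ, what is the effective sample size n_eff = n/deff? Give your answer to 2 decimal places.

deff = 1 + (60 − 1)·0.3 = 1 + 17.7 = 18.7.
n_eff = 1500 / 18.7 = 80.21.

80.21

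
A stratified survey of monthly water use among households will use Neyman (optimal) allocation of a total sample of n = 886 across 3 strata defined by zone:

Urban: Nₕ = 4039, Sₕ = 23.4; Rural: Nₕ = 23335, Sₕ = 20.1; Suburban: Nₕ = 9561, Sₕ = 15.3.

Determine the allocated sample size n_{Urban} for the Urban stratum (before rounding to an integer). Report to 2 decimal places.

117.97

Neyman allocation: nₕ = n·NₕSₕ / Σⱼ NⱼSⱼ.
Σ NⱼSⱼ = 4039·23.4 + 23335·20.1 + 9561·15.3 = 709829.4.
n_{Urban} = 886·4039·23.4 / 709829.4 = 117.97.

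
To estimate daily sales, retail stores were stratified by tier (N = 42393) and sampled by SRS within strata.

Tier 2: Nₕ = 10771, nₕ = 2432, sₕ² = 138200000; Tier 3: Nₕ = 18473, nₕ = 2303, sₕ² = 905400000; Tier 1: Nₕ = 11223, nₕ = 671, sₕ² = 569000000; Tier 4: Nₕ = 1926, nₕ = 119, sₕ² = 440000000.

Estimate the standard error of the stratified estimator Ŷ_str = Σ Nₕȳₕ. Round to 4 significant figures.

1.536 × 10^7

Var(Ŷ_str) = Σₕ Nₕ²(1 − fₕ)sₕ²/nₕ.
Tier 2: 10771²·(1 − 2432/10771)·138200000/2432 = 5.1040447 × 10^12.
Tier 3: 18473²·(1 − 2303/18473)·905400000/2303 = 1.1743404 × 10^14.
Tier 1: 11223²·(1 − 671/11223)·569000000/671 = 1.0042307 × 10^14.
Tier 4: 1926²·(1 − 119/1926)·440000000/119 = 1.286827 × 10^13.
Sum = 2.3582942 × 10^14.
SE = √(2.3582942 × 10^14) = 1.536 × 10^7.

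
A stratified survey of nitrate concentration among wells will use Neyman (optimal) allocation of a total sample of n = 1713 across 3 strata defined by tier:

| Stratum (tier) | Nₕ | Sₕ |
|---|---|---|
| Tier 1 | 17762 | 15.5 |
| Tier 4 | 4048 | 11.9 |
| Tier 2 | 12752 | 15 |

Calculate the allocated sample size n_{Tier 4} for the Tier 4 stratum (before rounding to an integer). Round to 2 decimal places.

Neyman allocation: nₕ = n·NₕSₕ / Σⱼ NⱼSⱼ.
Σ NⱼSⱼ = 17762·15.5 + 4048·11.9 + 12752·15 = 514762.2.
n_{Tier 4} = 1713·4048·11.9 / 514762.2 = 160.30.

160.30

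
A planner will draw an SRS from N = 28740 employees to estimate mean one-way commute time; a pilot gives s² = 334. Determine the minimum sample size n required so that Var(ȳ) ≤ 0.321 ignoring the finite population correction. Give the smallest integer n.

1041

Without fpc, n₀ = s²/D = 334/0.321 = 1040.4984.
Rounding up, n = 1041.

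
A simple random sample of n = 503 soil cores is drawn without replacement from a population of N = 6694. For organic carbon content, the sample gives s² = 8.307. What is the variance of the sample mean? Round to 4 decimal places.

0.0153

Under SRS without replacement, Var(ȳ) = (1 − f)·s²/n with f = n/N = 503/6694 = 0.07514192.
Var(ȳ) = (1 − 0.07514192)·8.307/503 = 0.92485808·0.016514911 = 0.015273948.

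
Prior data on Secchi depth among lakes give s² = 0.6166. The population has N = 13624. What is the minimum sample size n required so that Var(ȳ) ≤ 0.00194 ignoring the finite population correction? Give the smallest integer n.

Without fpc, n₀ = s²/D = 0.6166/0.00194 = 317.8351.
Rounding up, n = 318.

318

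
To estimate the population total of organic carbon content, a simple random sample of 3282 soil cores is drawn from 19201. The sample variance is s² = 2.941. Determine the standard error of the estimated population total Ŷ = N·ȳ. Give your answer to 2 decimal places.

523.36

Var(Ŷ) = N²·Var(ȳ) = N²·(1 − n/N)·s²/n.
f = 3282/19201 = 0.17092860; Var(ȳ) = 0.82907140·2.941/3282 = 7.4293083 × 10^-4.
Var(Ŷ) = 19201² · (7.4293083 × 10^-4) = 273902.55.
SE(Ŷ) = √(273902.55) = 523.36.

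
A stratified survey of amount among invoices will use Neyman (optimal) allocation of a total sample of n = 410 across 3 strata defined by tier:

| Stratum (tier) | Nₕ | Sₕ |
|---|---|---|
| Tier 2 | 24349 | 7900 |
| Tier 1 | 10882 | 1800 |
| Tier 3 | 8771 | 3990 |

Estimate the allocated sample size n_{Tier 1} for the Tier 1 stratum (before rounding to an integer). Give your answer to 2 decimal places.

32.52

Neyman allocation: nₕ = n·NₕSₕ / Σⱼ NⱼSⱼ.
Σ NⱼSⱼ = 24349·7900 + 10882·1800 + 8771·3990 = 2.4694099 × 10^8.
n_{Tier 1} = 410·10882·1800 / (2.4694099 × 10^8) = 32.52.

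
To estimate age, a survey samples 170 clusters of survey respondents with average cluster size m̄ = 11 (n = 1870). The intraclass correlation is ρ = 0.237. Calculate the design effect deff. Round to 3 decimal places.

3.370

deff = 1 + (11 − 1)·0.237 = 1 + 2.37 = 3.37.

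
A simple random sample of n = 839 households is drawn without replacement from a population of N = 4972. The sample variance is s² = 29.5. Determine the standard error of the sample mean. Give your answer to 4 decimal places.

0.1710

Under SRS without replacement, Var(ȳ) = (1 − f)·s²/n with f = n/N = 839/4972 = 0.16874497.
Var(ȳ) = (1 − 0.16874497)·29.5/839 = 0.83125503·0.035160906 = 0.02922768.
SE(ȳ) = √(0.02922768) = 0.1710.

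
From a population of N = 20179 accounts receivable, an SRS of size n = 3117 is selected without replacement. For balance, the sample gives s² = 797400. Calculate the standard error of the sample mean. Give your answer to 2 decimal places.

Under SRS without replacement, Var(ȳ) = (1 − f)·s²/n with f = n/N = 3117/20179 = 0.15446752.
Var(ȳ) = (1 − 0.15446752)·797400/3117 = 0.84553248·255.82291 = 216.30658.
SE(ȳ) = √(216.30658) = 14.71.

14.71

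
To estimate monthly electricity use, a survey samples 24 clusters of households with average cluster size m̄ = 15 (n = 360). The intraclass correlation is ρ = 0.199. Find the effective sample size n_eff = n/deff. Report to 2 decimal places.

deff = 1 + (15 − 1)·0.199 = 1 + 2.786 = 3.786.
n_eff = 360 / 3.786 = 95.09.

95.09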